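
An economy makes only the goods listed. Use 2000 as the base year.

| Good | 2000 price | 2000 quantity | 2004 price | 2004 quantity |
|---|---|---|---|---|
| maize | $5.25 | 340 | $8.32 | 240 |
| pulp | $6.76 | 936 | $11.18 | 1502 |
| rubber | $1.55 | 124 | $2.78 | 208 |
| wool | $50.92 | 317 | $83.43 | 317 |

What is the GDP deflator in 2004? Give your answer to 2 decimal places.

164.34

Nominal GDP 2004 = 8.32·240 + 11.18·1502 + 2.78·208 + 83.43·317 = 45814.71.
Real GDP 2004 (at 2000 prices) = 5.25·240 + 6.76·1502 + 1.55·208 + 50.92·317 = 27877.56.
Deflator = Nominal/Real × 100 = 45814.71/27877.56 × 100 = 164.343.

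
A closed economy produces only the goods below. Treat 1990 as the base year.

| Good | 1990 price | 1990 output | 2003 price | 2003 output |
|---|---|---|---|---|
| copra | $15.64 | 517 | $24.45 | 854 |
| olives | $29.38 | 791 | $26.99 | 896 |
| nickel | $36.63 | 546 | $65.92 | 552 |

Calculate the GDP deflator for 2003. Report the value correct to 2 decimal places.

135.98

Nominal GDP 2003 = 24.45·854 + 26.99·896 + 65.92·552 = 81451.18.
Real GDP 2003 (at 1990 prices) = 15.64·854 + 29.38·896 + 36.63·552 = 59900.80.
Deflator = Nominal/Real × 100 = 81451.18/59900.80 × 100 = 135.977.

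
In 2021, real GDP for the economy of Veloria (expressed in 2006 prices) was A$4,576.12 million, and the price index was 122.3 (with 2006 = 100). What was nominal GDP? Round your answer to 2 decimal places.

A$5,596.59 million

Nominal GDP = Real × (price index/100) = 4576.12 × 1.223 = 5596.59.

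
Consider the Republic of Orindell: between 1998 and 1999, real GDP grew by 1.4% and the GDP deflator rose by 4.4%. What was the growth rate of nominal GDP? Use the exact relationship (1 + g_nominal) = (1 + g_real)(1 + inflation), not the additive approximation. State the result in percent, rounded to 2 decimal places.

5.86%

(1 + g_nom) = (1 + g_real)(1 + π) = 1.0140 × 1.0440 = 1.05862.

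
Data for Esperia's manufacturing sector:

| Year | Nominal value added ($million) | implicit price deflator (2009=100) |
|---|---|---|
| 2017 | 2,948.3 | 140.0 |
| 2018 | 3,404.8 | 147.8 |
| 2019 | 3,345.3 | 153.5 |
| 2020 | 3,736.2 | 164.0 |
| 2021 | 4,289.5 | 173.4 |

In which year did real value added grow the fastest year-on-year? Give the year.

2018: real = 3404.8/1.478 = 2303.65; growth vs 2017 (2105.93) = 9.39%.
2019: real = 3345.3/1.535 = 2179.35; growth vs 2018 (2303.65) = -5.40%.
2020: real = 3736.2/1.640 = 2278.17; growth vs 2019 (2179.35) = 4.53%.
2021: real = 4289.5/1.734 = 2473.76; growth vs 2020 (2278.17) = 8.59%.

2018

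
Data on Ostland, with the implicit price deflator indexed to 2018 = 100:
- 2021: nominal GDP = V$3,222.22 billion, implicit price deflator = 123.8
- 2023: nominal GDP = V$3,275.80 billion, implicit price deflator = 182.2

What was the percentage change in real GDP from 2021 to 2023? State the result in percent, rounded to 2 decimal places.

-30.92%

Real GDP 2021 = 3222.22 / 1.238 = 2602.76.
Real GDP 2023 = 3275.80 / 1.822 = 1797.91.
Real growth = 1797.91 / 2602.76 − 1 = -0.3092.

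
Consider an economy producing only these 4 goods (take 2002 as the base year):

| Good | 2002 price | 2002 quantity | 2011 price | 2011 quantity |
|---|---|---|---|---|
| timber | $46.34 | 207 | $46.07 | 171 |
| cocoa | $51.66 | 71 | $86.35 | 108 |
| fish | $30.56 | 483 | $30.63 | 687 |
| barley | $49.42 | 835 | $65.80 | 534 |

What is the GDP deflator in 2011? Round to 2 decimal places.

Nominal GDP 2011 = 46.07·171 + 86.35·108 + 30.63·687 + 65.80·534 = 73383.78.
Real GDP 2011 (at 2002 prices) = 46.34·171 + 51.66·108 + 30.56·687 + 49.42·534 = 60888.42.
Deflator = Nominal/Real × 100 = 73383.78/60888.42 × 100 = 120.522.

120.52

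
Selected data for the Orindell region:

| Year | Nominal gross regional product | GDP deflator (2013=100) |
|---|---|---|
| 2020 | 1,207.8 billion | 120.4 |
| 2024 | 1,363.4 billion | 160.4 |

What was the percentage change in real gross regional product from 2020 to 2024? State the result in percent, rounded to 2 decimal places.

Real gross regional product 2020 = 1207.8 / 1.204 = 1003.16.
Real gross regional product 2024 = 1363.4 / 1.604 = 850.00.
Real growth = 850.00 / 1003.16 − 1 = -0.1527.

-15.27%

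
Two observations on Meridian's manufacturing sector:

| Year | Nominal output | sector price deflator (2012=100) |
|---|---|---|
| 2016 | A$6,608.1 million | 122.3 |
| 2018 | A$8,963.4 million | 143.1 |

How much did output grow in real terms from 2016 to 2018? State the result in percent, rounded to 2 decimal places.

Deflate each year: 2016 → 6608.1/1.223 = 5403.19; 2018 → 8963.4/1.431 = 6263.73.
So real output changed by 6263.73/5403.19 − 1 = 0.1593, i.e. 15.93%.

15.93%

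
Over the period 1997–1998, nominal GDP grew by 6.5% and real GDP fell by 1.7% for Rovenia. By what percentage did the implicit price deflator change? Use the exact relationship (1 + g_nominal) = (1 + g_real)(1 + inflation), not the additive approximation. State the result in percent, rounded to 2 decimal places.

(1 + g_nom) = (1 + g_real)(1 + π), so π = 1.0650 / 0.9830 − 1 = 0.08342.

8.34%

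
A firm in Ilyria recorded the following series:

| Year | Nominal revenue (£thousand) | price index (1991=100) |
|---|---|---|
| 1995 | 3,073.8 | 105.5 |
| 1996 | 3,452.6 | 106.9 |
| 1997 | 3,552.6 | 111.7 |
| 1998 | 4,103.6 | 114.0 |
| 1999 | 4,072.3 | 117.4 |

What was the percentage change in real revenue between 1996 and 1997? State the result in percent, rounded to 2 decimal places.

Real revenue 1996 = 3452.6/1.069 = 3229.75.
Real revenue 1997 = 3552.6/1.117 = 3180.48.
Change = 3180.48/3229.75 − 1 = -0.0153.

-1.53%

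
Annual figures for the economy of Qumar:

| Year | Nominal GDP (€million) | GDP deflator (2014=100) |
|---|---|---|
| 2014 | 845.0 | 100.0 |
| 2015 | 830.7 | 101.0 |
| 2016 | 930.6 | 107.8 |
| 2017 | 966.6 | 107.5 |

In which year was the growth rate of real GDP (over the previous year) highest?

2016

2015: real = 830.7/1.010 = 822.48; growth vs 2014 (845.00) = -2.67%.
2016: real = 930.6/1.078 = 863.27; growth vs 2015 (822.48) = 4.96%.
2017: real = 966.6/1.075 = 899.16; growth vs 2016 (863.27) = 4.16%.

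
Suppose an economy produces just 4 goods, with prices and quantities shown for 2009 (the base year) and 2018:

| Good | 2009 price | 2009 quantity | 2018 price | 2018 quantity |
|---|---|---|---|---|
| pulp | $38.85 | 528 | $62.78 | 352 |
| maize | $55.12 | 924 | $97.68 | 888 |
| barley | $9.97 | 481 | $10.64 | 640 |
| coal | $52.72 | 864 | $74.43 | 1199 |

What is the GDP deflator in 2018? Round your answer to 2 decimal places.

154.97

Nominal GDP 2018 = 62.78·352 + 97.68·888 + 10.64·640 + 74.43·1199 = 204889.57.
Real GDP 2018 (at 2009 prices) = 38.85·352 + 55.12·888 + 9.97·640 + 52.72·1199 = 132213.84.
Deflator = Nominal/Real × 100 = 204889.57/132213.84 × 100 = 154.968.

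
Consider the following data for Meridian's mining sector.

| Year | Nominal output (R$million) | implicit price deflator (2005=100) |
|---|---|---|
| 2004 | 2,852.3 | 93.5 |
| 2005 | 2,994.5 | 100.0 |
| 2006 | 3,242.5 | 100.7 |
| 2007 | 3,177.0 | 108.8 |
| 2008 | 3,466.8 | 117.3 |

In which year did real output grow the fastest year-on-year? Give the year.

2005: real = 2994.5/1.000 = 2994.50; growth vs 2004 (3050.59) = -1.84%.
2006: real = 3242.5/1.007 = 3219.96; growth vs 2005 (2994.50) = 7.53%.
2007: real = 3177.0/1.088 = 2920.04; growth vs 2006 (3219.96) = -9.31%.
2008: real = 3466.8/1.173 = 2955.50; growth vs 2007 (2920.04) = 1.21%.

2006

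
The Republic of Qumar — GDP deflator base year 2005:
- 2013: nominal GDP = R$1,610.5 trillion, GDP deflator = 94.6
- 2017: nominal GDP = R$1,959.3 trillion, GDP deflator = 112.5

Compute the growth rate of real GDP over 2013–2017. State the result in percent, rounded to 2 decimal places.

2.30%

Deflate each year: 2013 → 1610.5/0.946 = 1702.43; 2017 → 1959.3/1.125 = 1741.60.
So real GDP changed by 1741.60/1702.43 − 1 = 0.0230, i.e. 2.30%.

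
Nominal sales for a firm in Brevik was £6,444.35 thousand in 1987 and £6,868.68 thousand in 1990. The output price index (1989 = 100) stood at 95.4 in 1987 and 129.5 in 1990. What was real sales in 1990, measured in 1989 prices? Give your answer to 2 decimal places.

Real sales = Nominal / (output price index/100) = 6868.68 / 1.295 = 5304.00.

£5,304.00 thousand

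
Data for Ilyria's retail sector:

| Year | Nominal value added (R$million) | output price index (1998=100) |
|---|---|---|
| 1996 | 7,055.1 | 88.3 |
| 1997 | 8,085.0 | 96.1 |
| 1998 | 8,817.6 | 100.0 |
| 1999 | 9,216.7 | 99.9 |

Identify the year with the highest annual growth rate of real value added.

1997

1997: real = 8085.0/0.961 = 8413.11; growth vs 1996 (7989.92) = 5.30%.
1998: real = 8817.6/1.000 = 8817.60; growth vs 1997 (8413.11) = 4.81%.
1999: real = 9216.7/0.999 = 9225.93; growth vs 1998 (8817.60) = 4.63%.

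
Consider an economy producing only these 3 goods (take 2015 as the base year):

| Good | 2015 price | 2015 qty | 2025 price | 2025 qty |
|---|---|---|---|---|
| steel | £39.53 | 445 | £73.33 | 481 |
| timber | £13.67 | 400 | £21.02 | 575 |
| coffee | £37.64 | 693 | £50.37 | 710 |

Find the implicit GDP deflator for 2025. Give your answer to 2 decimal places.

Nominal GDP 2025 = 73.33·481 + 21.02·575 + 50.37·710 = 83120.93.
Real GDP 2025 (at 2015 prices) = 39.53·481 + 13.67·575 + 37.64·710 = 53598.58.
Deflator = Nominal/Real × 100 = 83120.93/53598.58 × 100 = 155.080.

155.08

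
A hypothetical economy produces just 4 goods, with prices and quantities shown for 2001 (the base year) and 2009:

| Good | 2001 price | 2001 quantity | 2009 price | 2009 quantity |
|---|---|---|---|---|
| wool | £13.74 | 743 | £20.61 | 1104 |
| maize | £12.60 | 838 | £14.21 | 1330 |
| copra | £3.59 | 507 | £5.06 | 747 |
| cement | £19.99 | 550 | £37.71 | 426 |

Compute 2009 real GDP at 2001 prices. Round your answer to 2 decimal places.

Real GDP 2009 = Σ (p_2001 × q_2009) = 13.74·1104 + 12.60·1330 + 3.59·747 + 19.99·426 = 43124.43.

£43124.43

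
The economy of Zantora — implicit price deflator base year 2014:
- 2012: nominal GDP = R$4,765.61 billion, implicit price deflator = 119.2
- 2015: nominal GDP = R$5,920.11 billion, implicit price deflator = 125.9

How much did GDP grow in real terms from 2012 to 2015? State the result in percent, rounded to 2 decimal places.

17.61%

Deflate each year: 2012 → 4765.61/1.192 = 3997.99; 2015 → 5920.11/1.259 = 4702.23.
So real GDP changed by 4702.23/3997.99 − 1 = 0.1761, i.e. 17.61%.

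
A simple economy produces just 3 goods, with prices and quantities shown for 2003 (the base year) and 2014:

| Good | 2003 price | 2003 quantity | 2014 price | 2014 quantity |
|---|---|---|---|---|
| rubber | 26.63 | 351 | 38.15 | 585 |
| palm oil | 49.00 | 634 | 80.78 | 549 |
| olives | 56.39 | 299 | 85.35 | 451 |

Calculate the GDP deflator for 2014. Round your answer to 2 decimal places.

154.85

Nominal GDP 2014 = 38.15·585 + 80.78·549 + 85.35·451 = 105158.82.
Real GDP 2014 (at 2003 prices) = 26.63·585 + 49.00·549 + 56.39·451 = 67911.44.
Deflator = Nominal/Real × 100 = 105158.82/67911.44 × 100 = 154.847.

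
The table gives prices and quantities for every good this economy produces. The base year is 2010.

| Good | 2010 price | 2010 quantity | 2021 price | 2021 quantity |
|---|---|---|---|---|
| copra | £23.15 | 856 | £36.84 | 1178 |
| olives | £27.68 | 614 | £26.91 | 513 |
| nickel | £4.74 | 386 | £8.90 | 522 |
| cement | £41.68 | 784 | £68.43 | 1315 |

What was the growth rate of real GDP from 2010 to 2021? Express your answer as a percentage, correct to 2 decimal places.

Real GDP 2010 = Nominal GDP 2010 = 23.15·856 + 27.68·614 + 4.74·386 + 41.68·784 = 71318.68.
Real GDP 2021 (at 2010 prices) = 23.15·1178 + 27.68·513 + 4.74·522 + 41.68·1315 = 98754.02.
Real growth = 98754.02/71318.68 − 1 = 0.3847.

38.47%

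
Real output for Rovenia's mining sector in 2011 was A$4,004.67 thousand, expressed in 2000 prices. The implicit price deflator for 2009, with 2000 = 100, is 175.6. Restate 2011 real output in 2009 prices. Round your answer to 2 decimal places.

Real output in 2009 prices = Real output in 2000 prices × (P_2009/P_2000) = 4004.67 × 1.756 = 7032.20.

A$7,032.20 thousand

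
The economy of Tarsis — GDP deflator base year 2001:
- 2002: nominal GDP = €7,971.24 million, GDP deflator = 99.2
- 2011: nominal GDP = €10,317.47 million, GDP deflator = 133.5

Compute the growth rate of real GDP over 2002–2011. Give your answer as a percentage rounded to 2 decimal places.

-3.82%

Deflate each year: 2002 → 7971.24/0.992 = 8035.52; 2011 → 10317.47/1.335 = 7728.44.
So real GDP changed by 7728.44/8035.52 − 1 = -0.0382, i.e. -3.82%.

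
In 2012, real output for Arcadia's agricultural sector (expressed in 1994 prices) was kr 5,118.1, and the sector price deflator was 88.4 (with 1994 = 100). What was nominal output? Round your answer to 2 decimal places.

Nominal output = Real × (sector price deflator/100) = 5118.1 × 0.884 = 4524.40.

kr 4,524.40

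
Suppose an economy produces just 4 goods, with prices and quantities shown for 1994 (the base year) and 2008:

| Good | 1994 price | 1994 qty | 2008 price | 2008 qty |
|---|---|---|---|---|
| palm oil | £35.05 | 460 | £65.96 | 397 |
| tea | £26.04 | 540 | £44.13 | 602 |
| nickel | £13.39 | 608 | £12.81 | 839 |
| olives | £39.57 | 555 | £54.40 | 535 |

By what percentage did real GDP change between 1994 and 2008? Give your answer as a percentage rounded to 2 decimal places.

Real GDP 1994 = Nominal GDP 1994 = 35.05·460 + 26.04·540 + 13.39·608 + 39.57·555 = 60287.07.
Real GDP 2008 (at 1994 prices) = 35.05·397 + 26.04·602 + 13.39·839 + 39.57·535 = 61995.09.
Real growth = 61995.09/60287.07 − 1 = 0.0283.

2.83%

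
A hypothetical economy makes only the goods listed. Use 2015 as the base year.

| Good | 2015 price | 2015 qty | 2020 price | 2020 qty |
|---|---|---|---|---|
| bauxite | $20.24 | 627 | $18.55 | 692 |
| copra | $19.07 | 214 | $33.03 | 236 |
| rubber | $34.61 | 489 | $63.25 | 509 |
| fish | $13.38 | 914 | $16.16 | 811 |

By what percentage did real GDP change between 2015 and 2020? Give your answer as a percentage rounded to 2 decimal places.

Real GDP 2015 = Nominal GDP 2015 = 20.24·627 + 19.07·214 + 34.61·489 + 13.38·914 = 45925.07.
Real GDP 2020 (at 2015 prices) = 20.24·692 + 19.07·236 + 34.61·509 + 13.38·811 = 46974.27.
Real growth = 46974.27/45925.07 − 1 = 0.0228.

2.28%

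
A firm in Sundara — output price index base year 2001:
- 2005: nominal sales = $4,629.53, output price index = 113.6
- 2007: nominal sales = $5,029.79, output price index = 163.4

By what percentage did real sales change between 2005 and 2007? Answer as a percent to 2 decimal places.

-24.47%

Deflate each year: 2005 → 4629.53/1.136 = 4075.29; 2007 → 5029.79/1.634 = 3078.21.
So real sales changed by 3078.21/4075.29 − 1 = -0.2447, i.e. -24.47%.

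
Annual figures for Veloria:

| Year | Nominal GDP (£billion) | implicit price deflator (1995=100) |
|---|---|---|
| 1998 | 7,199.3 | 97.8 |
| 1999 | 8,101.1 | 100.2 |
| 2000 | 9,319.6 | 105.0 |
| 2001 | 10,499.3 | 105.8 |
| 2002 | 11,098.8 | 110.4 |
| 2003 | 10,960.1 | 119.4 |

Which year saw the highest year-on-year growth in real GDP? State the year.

1999: real = 8101.1/1.002 = 8084.93; growth vs 1998 (7361.25) = 9.83%.
2000: real = 9319.6/1.050 = 8875.81; growth vs 1999 (8084.93) = 9.78%.
2001: real = 10499.3/1.058 = 9923.72; growth vs 2000 (8875.81) = 11.81%.
2002: real = 11098.8/1.104 = 10053.26; growth vs 2001 (9923.72) = 1.31%.
2003: real = 10960.1/1.194 = 9179.31; growth vs 2002 (10053.26) = -8.69%.

2001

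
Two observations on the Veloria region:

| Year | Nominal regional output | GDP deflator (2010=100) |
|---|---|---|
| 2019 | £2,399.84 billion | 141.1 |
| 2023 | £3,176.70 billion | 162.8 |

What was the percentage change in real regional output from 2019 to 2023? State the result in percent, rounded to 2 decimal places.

Real regional output 2019 = 2399.84 / 1.411 = 1700.81.
Real regional output 2023 = 3176.70 / 1.628 = 1951.29.
Real growth = 1951.29 / 1700.81 − 1 = 0.1473.

14.73%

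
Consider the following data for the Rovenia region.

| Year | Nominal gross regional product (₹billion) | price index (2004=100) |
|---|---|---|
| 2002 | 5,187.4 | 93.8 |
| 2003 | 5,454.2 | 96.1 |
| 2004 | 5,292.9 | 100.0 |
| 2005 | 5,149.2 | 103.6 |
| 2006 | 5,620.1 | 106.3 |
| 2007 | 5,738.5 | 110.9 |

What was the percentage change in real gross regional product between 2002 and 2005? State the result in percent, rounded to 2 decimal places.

-10.13%

Real gross regional product 2002 = 5187.4/0.938 = 5530.28.
Real gross regional product 2005 = 5149.2/1.036 = 4970.27.
Change = 4970.27/5530.28 − 1 = -0.1013.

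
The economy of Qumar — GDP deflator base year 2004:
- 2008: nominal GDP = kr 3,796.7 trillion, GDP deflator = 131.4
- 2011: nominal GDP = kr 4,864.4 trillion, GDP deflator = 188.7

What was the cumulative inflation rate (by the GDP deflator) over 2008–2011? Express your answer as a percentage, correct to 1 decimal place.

Price-level change = 188.7 / 131.4 − 1 = 0.4361.

43.6%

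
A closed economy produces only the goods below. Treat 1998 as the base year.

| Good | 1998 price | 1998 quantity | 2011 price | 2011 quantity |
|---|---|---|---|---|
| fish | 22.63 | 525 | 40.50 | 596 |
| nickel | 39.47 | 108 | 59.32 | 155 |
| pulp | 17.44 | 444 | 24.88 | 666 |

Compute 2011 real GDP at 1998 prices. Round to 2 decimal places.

Real GDP 2011 = Σ (p_1998 × q_2011) = 22.63·596 + 39.47·155 + 17.44·666 = 31220.37.

31220.37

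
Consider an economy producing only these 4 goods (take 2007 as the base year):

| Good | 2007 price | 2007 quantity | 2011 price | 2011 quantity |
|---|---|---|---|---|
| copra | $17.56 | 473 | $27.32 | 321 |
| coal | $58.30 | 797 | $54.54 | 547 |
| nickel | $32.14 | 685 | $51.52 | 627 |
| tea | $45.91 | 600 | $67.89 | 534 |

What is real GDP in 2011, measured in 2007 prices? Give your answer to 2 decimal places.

Real GDP 2011 = Σ (p_2007 × q_2011) = 17.56·321 + 58.30·547 + 32.14·627 + 45.91·534 = 82194.58.

$82194.58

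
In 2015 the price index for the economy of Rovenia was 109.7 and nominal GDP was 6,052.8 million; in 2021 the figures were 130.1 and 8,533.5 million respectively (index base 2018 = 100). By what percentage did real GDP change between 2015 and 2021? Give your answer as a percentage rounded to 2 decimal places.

Deflate each year: 2015 → 6052.8/1.097 = 5517.59; 2021 → 8533.5/1.301 = 6559.19.
So real GDP changed by 6559.19/5517.59 − 1 = 0.1888, i.e. 18.88%.

18.88%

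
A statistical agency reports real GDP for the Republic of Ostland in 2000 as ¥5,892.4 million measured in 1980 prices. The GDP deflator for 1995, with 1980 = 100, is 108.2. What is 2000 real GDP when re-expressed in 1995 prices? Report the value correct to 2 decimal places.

Real GDP in 1995 prices = Real GDP in 1980 prices × (P_1995/P_1980) = 5892.4 × 1.082 = 6375.58.

¥6,375.58 million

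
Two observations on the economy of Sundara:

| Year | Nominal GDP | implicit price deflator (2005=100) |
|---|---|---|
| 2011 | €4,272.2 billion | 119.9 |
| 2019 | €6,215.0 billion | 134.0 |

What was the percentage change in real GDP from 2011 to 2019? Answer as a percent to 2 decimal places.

30.17%

Real GDP 2011 = 4272.2 / 1.199 = 3563.14.
Real GDP 2019 = 6215.0 / 1.340 = 4638.06.
Real growth = 4638.06 / 3563.14 − 1 = 0.3017.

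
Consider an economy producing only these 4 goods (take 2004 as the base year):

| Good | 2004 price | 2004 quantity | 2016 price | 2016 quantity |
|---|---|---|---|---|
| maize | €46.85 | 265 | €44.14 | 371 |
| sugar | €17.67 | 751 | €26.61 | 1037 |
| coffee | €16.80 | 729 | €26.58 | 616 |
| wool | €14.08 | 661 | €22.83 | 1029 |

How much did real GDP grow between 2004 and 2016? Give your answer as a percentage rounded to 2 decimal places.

Real GDP 2004 = Nominal GDP 2004 = 46.85·265 + 17.67·751 + 16.80·729 + 14.08·661 = 47239.50.
Real GDP 2016 (at 2004 prices) = 46.85·371 + 17.67·1037 + 16.80·616 + 14.08·1029 = 60542.26.
Real growth = 60542.26/47239.50 − 1 = 0.2816.

28.16%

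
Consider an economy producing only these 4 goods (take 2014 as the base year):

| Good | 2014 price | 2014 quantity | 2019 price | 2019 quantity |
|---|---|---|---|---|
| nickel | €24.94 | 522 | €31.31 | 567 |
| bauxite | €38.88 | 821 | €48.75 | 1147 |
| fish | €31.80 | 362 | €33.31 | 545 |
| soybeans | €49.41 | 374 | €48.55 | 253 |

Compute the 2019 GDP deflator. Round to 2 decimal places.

117.54

Nominal GDP 2019 = 31.31·567 + 48.75·1147 + 33.31·545 + 48.55·253 = 104106.12.
Real GDP 2019 (at 2014 prices) = 24.94·567 + 38.88·1147 + 31.80·545 + 49.41·253 = 88568.07.
Deflator = Nominal/Real × 100 = 104106.12/88568.07 × 100 = 117.544.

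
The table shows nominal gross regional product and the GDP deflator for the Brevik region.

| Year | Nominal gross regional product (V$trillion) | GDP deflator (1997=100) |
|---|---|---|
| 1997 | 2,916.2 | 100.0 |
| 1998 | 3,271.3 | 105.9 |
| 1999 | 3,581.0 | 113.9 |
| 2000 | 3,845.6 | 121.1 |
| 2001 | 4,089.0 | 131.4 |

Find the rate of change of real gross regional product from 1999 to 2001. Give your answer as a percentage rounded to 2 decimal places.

-1.02%

Real gross regional product 1999 = 3581.0/1.139 = 3143.99.
Real gross regional product 2001 = 4089.0/1.314 = 3111.87.
Change = 3111.87/3143.99 − 1 = -0.0102.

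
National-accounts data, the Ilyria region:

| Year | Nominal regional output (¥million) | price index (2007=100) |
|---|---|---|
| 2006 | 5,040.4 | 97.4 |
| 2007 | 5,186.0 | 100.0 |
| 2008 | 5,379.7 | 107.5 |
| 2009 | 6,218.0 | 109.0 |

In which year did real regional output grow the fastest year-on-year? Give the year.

2009

2007: real = 5186.0/1.000 = 5186.00; growth vs 2006 (5174.95) = 0.21%.
2008: real = 5379.7/1.075 = 5004.37; growth vs 2007 (5186.00) = -3.50%.
2009: real = 6218.0/1.090 = 5704.59; growth vs 2008 (5004.37) = 13.99%.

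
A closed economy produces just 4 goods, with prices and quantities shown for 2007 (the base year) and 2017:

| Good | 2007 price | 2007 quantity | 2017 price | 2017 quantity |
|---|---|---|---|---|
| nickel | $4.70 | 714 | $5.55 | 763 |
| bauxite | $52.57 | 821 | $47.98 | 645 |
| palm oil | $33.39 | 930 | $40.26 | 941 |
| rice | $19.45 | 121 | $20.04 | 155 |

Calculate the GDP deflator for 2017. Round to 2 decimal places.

Nominal GDP 2017 = 5.55·763 + 47.98·645 + 40.26·941 + 20.04·155 = 76172.61.
Real GDP 2017 (at 2007 prices) = 4.70·763 + 52.57·645 + 33.39·941 + 19.45·155 = 71928.49.
Deflator = Nominal/Real × 100 = 76172.61/71928.49 × 100 = 105.900.

105.90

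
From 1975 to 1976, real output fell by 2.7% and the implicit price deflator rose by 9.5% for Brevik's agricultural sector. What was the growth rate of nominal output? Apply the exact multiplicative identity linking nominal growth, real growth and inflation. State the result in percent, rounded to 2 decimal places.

6.54%

(1 + g_nom) = (1 + g_real)(1 + π) = 0.9730 × 1.0950 = 1.06544.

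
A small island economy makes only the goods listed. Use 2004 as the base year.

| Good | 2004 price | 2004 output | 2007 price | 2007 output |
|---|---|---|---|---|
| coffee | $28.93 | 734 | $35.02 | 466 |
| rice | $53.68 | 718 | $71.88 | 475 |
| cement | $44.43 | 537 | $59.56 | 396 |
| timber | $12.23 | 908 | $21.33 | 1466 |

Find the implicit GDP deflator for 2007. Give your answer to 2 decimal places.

141.36

Nominal GDP 2007 = 35.02·466 + 71.88·475 + 59.56·396 + 21.33·1466 = 105317.86.
Real GDP 2007 (at 2004 prices) = 28.93·466 + 53.68·475 + 44.43·396 + 12.23·1466 = 74502.84.
Deflator = Nominal/Real × 100 = 105317.86/74502.84 × 100 = 141.361.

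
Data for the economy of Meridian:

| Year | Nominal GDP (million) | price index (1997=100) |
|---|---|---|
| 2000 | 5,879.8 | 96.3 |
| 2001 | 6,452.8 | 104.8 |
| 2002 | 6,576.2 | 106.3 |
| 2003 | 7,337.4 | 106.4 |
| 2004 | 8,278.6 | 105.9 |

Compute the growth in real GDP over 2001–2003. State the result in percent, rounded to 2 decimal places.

Real GDP 2001 = 6452.8/1.048 = 6157.25.
Real GDP 2003 = 7337.4/1.064 = 6896.05.
Change = 6896.05/6157.25 − 1 = 0.1200.

12.00%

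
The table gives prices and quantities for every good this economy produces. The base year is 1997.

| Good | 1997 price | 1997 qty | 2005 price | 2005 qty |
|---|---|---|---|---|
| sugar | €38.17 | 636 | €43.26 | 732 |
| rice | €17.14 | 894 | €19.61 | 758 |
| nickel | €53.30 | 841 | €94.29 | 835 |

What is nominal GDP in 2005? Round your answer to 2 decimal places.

€125262.85

Nominal GDP 2005 = Σ (p_2005 × q_2005) = 43.26·732 + 19.61·758 + 94.29·835 = 125262.85.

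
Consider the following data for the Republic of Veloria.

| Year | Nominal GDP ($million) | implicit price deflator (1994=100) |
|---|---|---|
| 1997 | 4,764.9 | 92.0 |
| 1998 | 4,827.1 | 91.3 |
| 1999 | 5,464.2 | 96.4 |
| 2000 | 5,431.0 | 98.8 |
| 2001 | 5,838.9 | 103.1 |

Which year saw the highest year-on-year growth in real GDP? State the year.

1998: real = 4827.1/0.913 = 5287.08; growth vs 1997 (5179.24) = 2.08%.
1999: real = 5464.2/0.964 = 5668.26; growth vs 1998 (5287.08) = 7.21%.
2000: real = 5431.0/0.988 = 5496.96; growth vs 1999 (5668.26) = -3.02%.
2001: real = 5838.9/1.031 = 5663.34; growth vs 2000 (5496.96) = 3.03%.

1999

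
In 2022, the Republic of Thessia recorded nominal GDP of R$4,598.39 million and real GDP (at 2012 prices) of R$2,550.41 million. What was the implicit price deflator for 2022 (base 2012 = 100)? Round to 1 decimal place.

implicit price deflator = (Nominal / Real) × 100 = 4598.39 / 2550.41 × 100 = 180.30.

180.3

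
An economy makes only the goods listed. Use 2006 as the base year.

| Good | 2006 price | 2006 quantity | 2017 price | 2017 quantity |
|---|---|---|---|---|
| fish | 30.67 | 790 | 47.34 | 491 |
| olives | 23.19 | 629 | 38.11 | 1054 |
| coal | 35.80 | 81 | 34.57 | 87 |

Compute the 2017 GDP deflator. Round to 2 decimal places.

Nominal GDP 2017 = 47.34·491 + 38.11·1054 + 34.57·87 = 66419.47.
Real GDP 2017 (at 2006 prices) = 30.67·491 + 23.19·1054 + 35.80·87 = 42615.83.
Deflator = Nominal/Real × 100 = 66419.47/42615.83 × 100 = 155.856.

155.86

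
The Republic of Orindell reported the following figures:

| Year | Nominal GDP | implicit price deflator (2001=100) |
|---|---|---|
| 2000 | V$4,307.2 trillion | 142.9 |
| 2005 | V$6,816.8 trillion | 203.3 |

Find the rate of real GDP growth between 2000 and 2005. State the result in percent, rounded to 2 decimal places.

Deflate each year: 2000 → 4307.2/1.429 = 3014.14; 2005 → 6816.8/2.033 = 3353.07.
So real GDP changed by 3353.07/3014.14 − 1 = 0.1124, i.e. 11.24%.

11.24%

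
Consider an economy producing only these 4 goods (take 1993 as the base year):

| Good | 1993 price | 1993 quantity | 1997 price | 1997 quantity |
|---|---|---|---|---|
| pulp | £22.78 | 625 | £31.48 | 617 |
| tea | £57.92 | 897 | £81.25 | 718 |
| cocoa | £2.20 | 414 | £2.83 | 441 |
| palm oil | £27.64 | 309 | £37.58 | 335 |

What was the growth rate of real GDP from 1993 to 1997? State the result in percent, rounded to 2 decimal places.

Real GDP 1993 = Nominal GDP 1993 = 22.78·625 + 57.92·897 + 2.20·414 + 27.64·309 = 75643.30.
Real GDP 1997 (at 1993 prices) = 22.78·617 + 57.92·718 + 2.20·441 + 27.64·335 = 65871.42.
Real growth = 65871.42/75643.30 − 1 = -0.1292.

-12.92%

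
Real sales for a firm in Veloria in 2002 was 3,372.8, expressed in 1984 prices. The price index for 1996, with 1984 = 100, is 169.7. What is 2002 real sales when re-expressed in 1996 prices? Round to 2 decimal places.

Real sales in 1996 prices = Real sales in 1984 prices × (P_1996/P_1984) = 3372.8 × 1.697 = 5723.64.

5,723.64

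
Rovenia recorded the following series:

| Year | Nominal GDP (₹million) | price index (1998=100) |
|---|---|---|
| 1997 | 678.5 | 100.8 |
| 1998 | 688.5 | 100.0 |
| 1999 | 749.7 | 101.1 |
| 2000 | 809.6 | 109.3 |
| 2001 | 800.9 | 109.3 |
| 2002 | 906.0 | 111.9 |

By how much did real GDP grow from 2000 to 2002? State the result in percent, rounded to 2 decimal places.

Real GDP 2000 = 809.6/1.093 = 740.71.
Real GDP 2002 = 906.0/1.119 = 809.65.
Change = 809.65/740.71 − 1 = 0.0931.

9.31%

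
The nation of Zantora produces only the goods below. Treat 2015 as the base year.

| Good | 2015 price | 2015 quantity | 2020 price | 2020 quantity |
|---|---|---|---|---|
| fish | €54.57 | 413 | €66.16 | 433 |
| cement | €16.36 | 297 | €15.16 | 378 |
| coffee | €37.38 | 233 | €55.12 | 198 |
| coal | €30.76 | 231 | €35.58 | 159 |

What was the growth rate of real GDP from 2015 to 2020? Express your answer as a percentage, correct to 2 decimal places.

Real GDP 2015 = Nominal GDP 2015 = 54.57·413 + 16.36·297 + 37.38·233 + 30.76·231 = 43211.43.
Real GDP 2020 (at 2015 prices) = 54.57·433 + 16.36·378 + 37.38·198 + 30.76·159 = 42104.97.
Real growth = 42104.97/43211.43 − 1 = -0.0256.

-2.56%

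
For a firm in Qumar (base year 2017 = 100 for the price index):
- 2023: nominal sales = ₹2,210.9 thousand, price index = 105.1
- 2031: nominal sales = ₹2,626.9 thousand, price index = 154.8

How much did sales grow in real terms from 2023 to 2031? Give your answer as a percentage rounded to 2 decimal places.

Deflate each year: 2023 → 2210.9/1.051 = 2103.62; 2031 → 2626.9/1.548 = 1696.96.
So real sales changed by 1696.96/2103.62 − 1 = -0.1933, i.e. -19.33%.

-19.33%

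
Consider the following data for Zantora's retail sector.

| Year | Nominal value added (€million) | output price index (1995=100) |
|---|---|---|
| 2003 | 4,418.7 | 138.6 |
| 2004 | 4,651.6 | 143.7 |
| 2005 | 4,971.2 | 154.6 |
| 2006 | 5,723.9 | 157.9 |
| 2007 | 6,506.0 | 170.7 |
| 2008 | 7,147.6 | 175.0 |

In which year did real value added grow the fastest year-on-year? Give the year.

2004: real = 4651.6/1.437 = 3237.02; growth vs 2003 (3188.10) = 1.53%.
2005: real = 4971.2/1.546 = 3215.52; growth vs 2004 (3237.02) = -0.66%.
2006: real = 5723.9/1.579 = 3625.02; growth vs 2005 (3215.52) = 12.74%.
2007: real = 6506.0/1.707 = 3811.36; growth vs 2006 (3625.02) = 5.14%.
2008: real = 7147.6/1.750 = 4084.34; growth vs 2007 (3811.36) = 7.16%.

2006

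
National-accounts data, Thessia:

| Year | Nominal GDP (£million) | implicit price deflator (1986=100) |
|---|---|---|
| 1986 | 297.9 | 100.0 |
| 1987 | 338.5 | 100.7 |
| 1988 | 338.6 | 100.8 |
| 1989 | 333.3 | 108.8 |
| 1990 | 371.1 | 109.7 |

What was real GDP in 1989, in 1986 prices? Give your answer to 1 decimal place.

£306.3 million

Real GDP 1989 = 333.3 / 1.088 = 306.34.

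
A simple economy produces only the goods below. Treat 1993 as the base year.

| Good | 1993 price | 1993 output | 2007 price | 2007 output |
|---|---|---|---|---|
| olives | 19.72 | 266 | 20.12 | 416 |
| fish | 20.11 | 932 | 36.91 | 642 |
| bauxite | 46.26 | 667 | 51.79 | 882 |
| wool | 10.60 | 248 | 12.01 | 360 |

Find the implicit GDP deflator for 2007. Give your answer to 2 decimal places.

124.85

Nominal GDP 2007 = 20.12·416 + 36.91·642 + 51.79·882 + 12.01·360 = 82068.52.
Real GDP 2007 (at 1993 prices) = 19.72·416 + 20.11·642 + 46.26·882 + 10.60·360 = 65731.46.
Deflator = Nominal/Real × 100 = 82068.52/65731.46 × 100 = 124.854.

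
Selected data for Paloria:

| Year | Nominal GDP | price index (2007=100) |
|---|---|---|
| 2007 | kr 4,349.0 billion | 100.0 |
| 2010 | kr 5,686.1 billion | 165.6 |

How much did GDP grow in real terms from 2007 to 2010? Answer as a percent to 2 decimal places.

Deflate each year: 2007 → 4349.0/1.000 = 4349.00; 2010 → 5686.1/1.656 = 3433.64.
So real GDP changed by 3433.64/4349.00 − 1 = -0.2105, i.e. -21.05%.

-21.05%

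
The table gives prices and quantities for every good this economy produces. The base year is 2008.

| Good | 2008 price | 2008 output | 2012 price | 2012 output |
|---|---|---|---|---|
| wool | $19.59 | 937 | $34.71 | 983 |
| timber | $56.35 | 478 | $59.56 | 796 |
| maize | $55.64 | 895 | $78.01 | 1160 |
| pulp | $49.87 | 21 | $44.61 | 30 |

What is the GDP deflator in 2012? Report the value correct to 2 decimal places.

Nominal GDP 2012 = 34.71·983 + 59.56·796 + 78.01·1160 + 44.61·30 = 173359.59.
Real GDP 2012 (at 2008 prices) = 19.59·983 + 56.35·796 + 55.64·1160 + 49.87·30 = 130150.07.
Deflator = Nominal/Real × 100 = 173359.59/130150.07 × 100 = 133.200.

133.20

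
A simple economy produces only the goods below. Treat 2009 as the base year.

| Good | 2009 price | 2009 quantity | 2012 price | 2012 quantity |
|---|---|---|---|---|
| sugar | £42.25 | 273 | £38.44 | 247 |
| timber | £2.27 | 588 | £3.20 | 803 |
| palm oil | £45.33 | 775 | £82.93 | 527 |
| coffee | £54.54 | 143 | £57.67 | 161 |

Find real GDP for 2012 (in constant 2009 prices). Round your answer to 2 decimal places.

Real GDP 2012 = Σ (p_2009 × q_2012) = 42.25·247 + 2.27·803 + 45.33·527 + 54.54·161 = 44928.41.

£44928.41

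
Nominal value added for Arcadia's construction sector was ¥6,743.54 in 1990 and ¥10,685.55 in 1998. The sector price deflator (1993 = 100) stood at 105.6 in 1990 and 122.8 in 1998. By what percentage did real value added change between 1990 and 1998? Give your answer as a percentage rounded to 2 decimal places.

Real value added 1990 = 6743.54 / 1.056 = 6385.93.
Real value added 1998 = 10685.55 / 1.228 = 8701.59.
Real growth = 8701.59 / 6385.93 − 1 = 0.3626.

36.26%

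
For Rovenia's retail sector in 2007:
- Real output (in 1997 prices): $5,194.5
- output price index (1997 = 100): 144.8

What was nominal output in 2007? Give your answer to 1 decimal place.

Nominal output = Real × (output price index/100) = 5194.5 × 1.448 = 7521.64.

$7,521.6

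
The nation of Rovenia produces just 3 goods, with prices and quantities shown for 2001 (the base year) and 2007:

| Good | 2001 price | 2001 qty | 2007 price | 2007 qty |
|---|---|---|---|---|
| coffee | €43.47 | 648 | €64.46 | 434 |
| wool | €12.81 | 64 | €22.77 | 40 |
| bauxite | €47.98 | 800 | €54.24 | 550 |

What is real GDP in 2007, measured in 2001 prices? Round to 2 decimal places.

Real GDP 2007 = Σ (p_2001 × q_2007) = 43.47·434 + 12.81·40 + 47.98·550 = 45767.38.

€45767.38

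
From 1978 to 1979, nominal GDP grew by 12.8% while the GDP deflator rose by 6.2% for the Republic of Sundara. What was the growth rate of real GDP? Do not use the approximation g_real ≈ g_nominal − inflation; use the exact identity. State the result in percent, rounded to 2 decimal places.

(1 + g_nom) = (1 + g_real)(1 + π), so g_real = 1.1280 / 1.0620 − 1 = 0.06215.

6.21%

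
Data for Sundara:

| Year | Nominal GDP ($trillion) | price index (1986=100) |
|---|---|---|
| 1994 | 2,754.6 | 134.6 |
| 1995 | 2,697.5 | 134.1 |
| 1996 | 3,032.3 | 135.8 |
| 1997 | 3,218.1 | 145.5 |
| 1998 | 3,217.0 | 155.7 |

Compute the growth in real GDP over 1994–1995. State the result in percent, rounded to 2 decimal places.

Real GDP 1994 = 2754.6/1.346 = 2046.51.
Real GDP 1995 = 2697.5/1.341 = 2011.56.
Change = 2011.56/2046.51 − 1 = -0.0171.

-1.71%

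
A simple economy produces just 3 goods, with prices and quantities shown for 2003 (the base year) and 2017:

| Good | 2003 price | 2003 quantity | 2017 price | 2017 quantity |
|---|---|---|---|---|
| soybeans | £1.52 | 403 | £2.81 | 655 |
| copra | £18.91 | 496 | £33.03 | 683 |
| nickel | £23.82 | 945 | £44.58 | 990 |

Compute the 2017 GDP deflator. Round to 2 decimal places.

Nominal GDP 2017 = 2.81·655 + 33.03·683 + 44.58·990 = 68534.24.
Real GDP 2017 (at 2003 prices) = 1.52·655 + 18.91·683 + 23.82·990 = 37492.93.
Deflator = Nominal/Real × 100 = 68534.24/37492.93 × 100 = 182.792.

182.79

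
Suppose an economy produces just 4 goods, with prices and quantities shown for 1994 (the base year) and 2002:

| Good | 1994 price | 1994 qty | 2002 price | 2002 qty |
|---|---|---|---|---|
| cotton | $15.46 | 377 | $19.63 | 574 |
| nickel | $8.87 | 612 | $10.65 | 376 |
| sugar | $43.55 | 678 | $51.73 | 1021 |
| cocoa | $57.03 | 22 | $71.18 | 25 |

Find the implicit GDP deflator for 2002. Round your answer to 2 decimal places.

120.26

Nominal GDP 2002 = 19.63·574 + 10.65·376 + 51.73·1021 + 71.18·25 = 69867.85.
Real GDP 2002 (at 1994 prices) = 15.46·574 + 8.87·376 + 43.55·1021 + 57.03·25 = 58099.46.
Deflator = Nominal/Real × 100 = 69867.85/58099.46 × 100 = 120.256.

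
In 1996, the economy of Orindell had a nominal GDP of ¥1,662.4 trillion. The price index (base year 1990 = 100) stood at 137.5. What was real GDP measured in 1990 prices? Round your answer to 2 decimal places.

Real GDP = Nominal / (price index/100) = 1662.4 / 1.375 = 1209.02.

¥1,209.02 trillion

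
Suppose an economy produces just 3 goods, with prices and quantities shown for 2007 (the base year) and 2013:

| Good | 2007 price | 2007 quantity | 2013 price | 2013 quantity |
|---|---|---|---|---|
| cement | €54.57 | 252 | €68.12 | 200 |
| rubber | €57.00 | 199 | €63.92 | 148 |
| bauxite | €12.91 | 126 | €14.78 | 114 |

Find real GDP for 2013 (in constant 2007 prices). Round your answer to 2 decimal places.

Real GDP 2013 = Σ (p_2007 × q_2013) = 54.57·200 + 57.00·148 + 12.91·114 = 20821.74.

€20821.74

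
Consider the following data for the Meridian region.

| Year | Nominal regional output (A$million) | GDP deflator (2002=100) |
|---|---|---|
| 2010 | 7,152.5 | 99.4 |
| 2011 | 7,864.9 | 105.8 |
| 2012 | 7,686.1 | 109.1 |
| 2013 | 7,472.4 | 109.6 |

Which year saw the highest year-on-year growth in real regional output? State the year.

2011

2011: real = 7864.9/1.058 = 7433.74; growth vs 2010 (7195.67) = 3.31%.
2012: real = 7686.1/1.091 = 7045.00; growth vs 2011 (7433.74) = -5.23%.
2013: real = 7472.4/1.096 = 6817.88; growth vs 2012 (7045.00) = -3.22%.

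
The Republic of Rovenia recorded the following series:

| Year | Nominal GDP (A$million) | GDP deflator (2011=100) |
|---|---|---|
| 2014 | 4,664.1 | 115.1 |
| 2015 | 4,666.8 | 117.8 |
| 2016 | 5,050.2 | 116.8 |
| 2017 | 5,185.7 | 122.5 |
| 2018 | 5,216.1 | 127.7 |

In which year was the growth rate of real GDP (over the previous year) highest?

2016

2015: real = 4666.8/1.178 = 3961.63; growth vs 2014 (4052.22) = -2.24%.
2016: real = 5050.2/1.168 = 4323.80; growth vs 2015 (3961.63) = 9.14%.
2017: real = 5185.7/1.225 = 4233.22; growth vs 2016 (4323.80) = -2.09%.
2018: real = 5216.1/1.277 = 4084.65; growth vs 2017 (4233.22) = -3.51%.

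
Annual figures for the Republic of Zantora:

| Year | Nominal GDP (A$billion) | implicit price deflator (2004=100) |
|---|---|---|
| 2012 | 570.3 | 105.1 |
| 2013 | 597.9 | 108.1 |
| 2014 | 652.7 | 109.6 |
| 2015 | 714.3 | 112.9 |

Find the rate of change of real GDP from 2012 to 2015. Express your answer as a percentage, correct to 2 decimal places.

Real GDP 2012 = 570.3/1.051 = 542.63.
Real GDP 2015 = 714.3/1.129 = 632.68.
Change = 632.68/542.63 − 1 = 0.1660.

16.60%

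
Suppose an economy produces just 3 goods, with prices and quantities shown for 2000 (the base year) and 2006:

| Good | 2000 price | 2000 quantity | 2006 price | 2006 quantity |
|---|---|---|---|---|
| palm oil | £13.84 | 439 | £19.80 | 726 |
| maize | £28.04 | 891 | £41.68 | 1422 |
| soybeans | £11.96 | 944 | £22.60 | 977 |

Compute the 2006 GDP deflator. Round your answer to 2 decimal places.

155.38

Nominal GDP 2006 = 19.80·726 + 41.68·1422 + 22.60·977 = 95723.96.
Real GDP 2006 (at 2000 prices) = 13.84·726 + 28.04·1422 + 11.96·977 = 61605.64.
Deflator = Nominal/Real × 100 = 95723.96/61605.64 × 100 = 155.382.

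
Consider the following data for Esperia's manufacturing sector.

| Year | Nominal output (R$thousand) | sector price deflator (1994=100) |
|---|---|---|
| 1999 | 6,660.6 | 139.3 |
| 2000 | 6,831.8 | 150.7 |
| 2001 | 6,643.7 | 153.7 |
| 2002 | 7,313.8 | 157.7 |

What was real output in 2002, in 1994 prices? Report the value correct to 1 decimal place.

Real output 2002 = 7313.8 / 1.577 = 4637.79.

R$4,637.8 thousand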